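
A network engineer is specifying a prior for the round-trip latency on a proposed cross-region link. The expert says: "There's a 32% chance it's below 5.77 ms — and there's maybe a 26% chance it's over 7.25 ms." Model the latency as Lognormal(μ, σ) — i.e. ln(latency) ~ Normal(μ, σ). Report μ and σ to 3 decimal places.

μ ≈ 1.849, σ ≈ 0.206

If T ~ Lognormal(μ,σ) then ln T ~ Normal(μ,σ), so the p-quantile of ln T is μ + z_p·σ.
ln(5.77) = 1.753 and ln(7.25) = 1.981; z_{0.32} = -0.4677, z_{0.74} = 0.6433.
σ = (1.981 − 1.753)/(0.6433 − (-0.4677)) = 0.206.
μ = 1.753 − (-0.4677)·0.206 = 1.849.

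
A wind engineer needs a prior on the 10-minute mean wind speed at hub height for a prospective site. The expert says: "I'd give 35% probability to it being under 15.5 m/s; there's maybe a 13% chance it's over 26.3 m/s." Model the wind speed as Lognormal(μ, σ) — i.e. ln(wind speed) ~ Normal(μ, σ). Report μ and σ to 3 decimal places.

If T ~ Lognormal(μ,σ) then ln T ~ Normal(μ,σ), so the p-quantile of ln T is μ + z_p·σ.
ln(15.5) = 2.741 and ln(26.3) = 3.27; z_{0.35} = -0.3853, z_{0.87} = 1.126.
σ = (3.27 − 2.741)/(1.126 − (-0.3853)) = 0.350.
μ = 2.741 − (-0.3853)·0.350 = 2.876.

μ ≈ 2.876, σ ≈ 0.350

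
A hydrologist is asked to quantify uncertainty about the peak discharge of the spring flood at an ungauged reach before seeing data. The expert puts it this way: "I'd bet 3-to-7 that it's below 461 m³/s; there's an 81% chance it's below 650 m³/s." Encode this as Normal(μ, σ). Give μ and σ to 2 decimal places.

μ = 531.68, σ = 134.78

The p-quantile of Normal(μ,σ) is μ + z_p·σ, with z_{0.3} = -0.5244 and z_{0.81} = 0.8779.
Eliminate σ: μ = (z₂·x₁ − z₁·x₂)/(z₂ − z₁) = (0.8779·461 − (-0.5244)·650)/1.402 = 531.68.
Then σ = (x₂ − x₁)/(z₂ − z₁) = (650 − 461)/1.402 = 134.78.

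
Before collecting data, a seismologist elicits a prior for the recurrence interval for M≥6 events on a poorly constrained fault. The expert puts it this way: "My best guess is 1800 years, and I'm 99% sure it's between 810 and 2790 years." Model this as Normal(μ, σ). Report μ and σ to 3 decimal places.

A symmetric 99% interval runs μ ± z·σ with z = 2.576.
Half-width = 990, so σ = 990/2.576 = 384.342.
μ is the stated best guess, 1800.000.

μ = 1800.000, σ = 384.342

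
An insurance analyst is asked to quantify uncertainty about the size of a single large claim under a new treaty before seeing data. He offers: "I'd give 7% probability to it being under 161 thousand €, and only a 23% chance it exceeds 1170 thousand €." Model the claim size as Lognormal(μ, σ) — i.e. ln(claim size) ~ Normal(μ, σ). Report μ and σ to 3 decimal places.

μ ≈ 6.403, σ ≈ 0.896

If T ~ Lognormal(μ,σ) then ln T ~ Normal(μ,σ), so the p-quantile of ln T is μ + z_p·σ.
ln(161) = 5.081 and ln(1170) = 7.065; z_{0.07} = -1.476, z_{0.77} = 0.7388.
σ = (7.065 − 5.081)/(0.7388 − (-1.476)) = 0.896.
μ = 5.081 − (-1.476)·0.896 = 6.403.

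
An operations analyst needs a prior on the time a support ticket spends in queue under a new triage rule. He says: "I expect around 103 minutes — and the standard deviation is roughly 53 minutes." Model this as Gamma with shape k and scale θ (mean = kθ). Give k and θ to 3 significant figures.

For Gamma(k, scale θ): mean = kθ, variance = kθ², so CV = 1/√k.
CV = SD/mean = 53/103 = 0.5146, hence k = 1/CV² = 3.78.
Then θ = mean/k = 103/3.78 = 27.3.

k ≈ 3.78, θ ≈ 27.3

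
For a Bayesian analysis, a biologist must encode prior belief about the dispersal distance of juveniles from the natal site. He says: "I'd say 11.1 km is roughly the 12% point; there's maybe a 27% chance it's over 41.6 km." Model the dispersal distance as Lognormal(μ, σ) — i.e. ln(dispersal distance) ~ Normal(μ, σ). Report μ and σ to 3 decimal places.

If T ~ Lognormal(μ,σ) then ln T ~ Normal(μ,σ), so the p-quantile of ln T is μ + z_p·σ.
ln(11.1) = 2.407 and ln(41.6) = 3.728; z_{0.12} = -1.175, z_{0.73} = 0.6128.
σ = (3.728 − 2.407)/(0.6128 − (-1.175)) = 0.739.
μ = 2.407 − (-1.175)·0.739 = 3.275.

μ ≈ 3.275, σ ≈ 0.739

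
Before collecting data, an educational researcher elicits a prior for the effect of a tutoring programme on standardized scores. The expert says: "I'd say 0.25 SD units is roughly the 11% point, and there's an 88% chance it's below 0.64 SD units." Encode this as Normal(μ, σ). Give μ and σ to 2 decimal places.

μ = 0.45, σ = 0.16

For Normal(μ,σ), the p-quantile is μ + z_p·σ. Here z_{0.11} = -1.227, z_{0.88} = 1.175.
So 0.25 = μ − 1.227σ and 0.64 = μ + 1.175σ.
Subtracting: σ = (0.64 − 0.25)/(1.175 − (-1.227)) = 0.16.
Then μ = 0.25 − (-1.227)·0.16 = 0.45.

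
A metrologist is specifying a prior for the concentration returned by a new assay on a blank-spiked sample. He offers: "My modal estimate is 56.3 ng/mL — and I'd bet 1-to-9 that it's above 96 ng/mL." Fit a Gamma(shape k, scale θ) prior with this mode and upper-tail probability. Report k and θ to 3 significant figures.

k ≈ 7.65, θ ≈ 8.47

Gamma(k,θ) with k>1 has mode (k−1)θ, so θ = 56.3/(k−1).
Need P(X < 96) = 0.9 with θ tied to k this way. Start at k = 2, θ = 56.3: P(X<96) ≈ 0.508.
Too low — raise k to concentrate. Iterating converges to k ≈ 7.65.
Then θ = 56.3/(7.65−1) ≈ 8.47.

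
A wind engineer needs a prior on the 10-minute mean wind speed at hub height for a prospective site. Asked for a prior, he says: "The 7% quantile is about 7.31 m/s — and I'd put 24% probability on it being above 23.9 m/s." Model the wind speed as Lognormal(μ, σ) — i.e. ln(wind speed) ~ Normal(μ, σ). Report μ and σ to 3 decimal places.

If T ~ Lognormal(μ,σ) then ln T ~ Normal(μ,σ), so the p-quantile of ln T is μ + z_p·σ.
ln(7.31) = 1.989 and ln(23.9) = 3.174; z_{0.07} = -1.476, z_{0.76} = 0.7063.
σ = (3.174 − 1.989)/(0.7063 − (-1.476)) = 0.543.
μ = 1.989 − (-1.476)·0.543 = 2.790.

μ ≈ 2.790, σ ≈ 0.543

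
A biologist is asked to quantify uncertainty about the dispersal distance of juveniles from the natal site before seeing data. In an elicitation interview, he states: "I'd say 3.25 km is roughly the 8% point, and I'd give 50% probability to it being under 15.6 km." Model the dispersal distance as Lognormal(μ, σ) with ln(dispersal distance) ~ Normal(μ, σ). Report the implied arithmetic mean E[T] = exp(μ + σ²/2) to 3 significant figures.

If T ~ Lognormal(μ,σ) then ln T ~ Normal(μ,σ), so the p-quantile of ln T is μ + z_p·σ.
ln(3.25) = 1.179 and ln(15.6) = 2.747; z_{0.08} = -1.405, z_{0.5} = 0.
σ = (2.747 − 1.179)/(0 − (-1.405)) = 1.116.
μ = 1.179 − (-1.405)·1.116 = 2.747.
E[T] = exp(μ + σ²/2) = exp(2.747 + 0.6232) = 29.1 km.

E[T] ≈ 29.1 km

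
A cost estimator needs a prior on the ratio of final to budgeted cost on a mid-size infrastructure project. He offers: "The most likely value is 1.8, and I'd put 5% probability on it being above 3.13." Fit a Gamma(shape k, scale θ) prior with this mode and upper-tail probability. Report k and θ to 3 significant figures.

k ≈ 10.1, θ ≈ 0.197

Gamma(k,θ) with k>1 has mode (k−1)θ, so θ = 1.8/(k−1).
Need P(X < 3.13) = 0.95 with θ tied to k this way. Start at k = 2, θ = 1.8: P(X<3.13) ≈ 0.519.
Too low — raise k to concentrate. Iterating converges to k ≈ 10.1.
Then θ = 1.8/(10.1−1) ≈ 0.197.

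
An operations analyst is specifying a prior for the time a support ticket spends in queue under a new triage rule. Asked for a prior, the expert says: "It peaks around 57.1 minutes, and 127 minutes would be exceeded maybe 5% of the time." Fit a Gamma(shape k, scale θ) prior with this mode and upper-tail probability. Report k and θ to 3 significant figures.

Gamma(k,θ) with k>1 has mode (k−1)θ, so θ = 57.1/(k−1).
Need P(X < 127) = 0.95 with θ tied to k this way. Start at k = 2, θ = 57.1: P(X<127) ≈ 0.651.
Too low — raise k to concentrate. Iterating converges to k ≈ 5.3.
Then θ = 57.1/(5.3−1) ≈ 13.3.

k ≈ 5.3, θ ≈ 13.3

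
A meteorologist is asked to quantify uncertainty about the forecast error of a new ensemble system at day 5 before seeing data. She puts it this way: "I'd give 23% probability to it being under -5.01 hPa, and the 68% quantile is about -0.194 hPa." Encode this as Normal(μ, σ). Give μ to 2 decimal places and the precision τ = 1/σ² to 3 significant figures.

μ = -2.06, τ = 0.0628

For Normal(μ,σ), the p-quantile is μ + z_p·σ. Here z_{0.23} = -0.7388, z_{0.68} = 0.4677.
So -5.01 = μ − 0.7388σ and -0.194 = μ + 0.4677σ.
Subtracting: σ = (-0.194 − -5.01)/(0.4677 − (-0.7388)) = 3.99.
Then μ = -5.01 − (-0.7388)·3.99 = -2.06.
Precision τ = 1/σ² = 1/3.992² = 0.0628.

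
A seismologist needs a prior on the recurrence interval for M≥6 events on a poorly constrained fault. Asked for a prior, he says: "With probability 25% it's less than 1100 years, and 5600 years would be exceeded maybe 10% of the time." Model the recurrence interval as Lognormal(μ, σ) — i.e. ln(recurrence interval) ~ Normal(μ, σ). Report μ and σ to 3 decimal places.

μ ≈ 7.564, σ ≈ 0.832

If T ~ Lognormal(μ,σ) then ln T ~ Normal(μ,σ), so the p-quantile of ln T is μ + z_p·σ.
ln(1100) = 7.003 and ln(5600) = 8.631; z_{0.25} = -0.6745, z_{0.9} = 1.282.
σ = (8.631 − 7.003)/(1.282 − (-0.6745)) = 0.832.
μ = 7.003 − (-0.6745)·0.832 = 7.564.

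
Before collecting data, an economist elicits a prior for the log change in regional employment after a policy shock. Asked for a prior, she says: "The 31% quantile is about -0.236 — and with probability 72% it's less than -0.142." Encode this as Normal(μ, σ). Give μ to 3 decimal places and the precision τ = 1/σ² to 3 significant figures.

μ = -0.193, τ = 132

The p-quantile of Normal(μ,σ) is μ + z_p·σ, with z_{0.31} = -0.4959 and z_{0.72} = 0.5828.
Eliminate σ: μ = (z₂·x₁ − z₁·x₂)/(z₂ − z₁) = (0.5828·-0.236 − (-0.4959)·-0.142)/1.079 = -0.193.
Then σ = (x₂ − x₁)/(z₂ − z₁) = (-0.142 − -0.236)/1.079 = 0.087.
Precision τ = 1/σ² = 1/0.08714² = 132.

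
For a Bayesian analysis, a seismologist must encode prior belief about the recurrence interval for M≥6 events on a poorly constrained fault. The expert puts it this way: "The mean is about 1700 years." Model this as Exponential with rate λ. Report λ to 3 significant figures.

Exponential mean = 1/λ, so λ = 1/1700.0 = 0.000588.

λ ≈ 0.000588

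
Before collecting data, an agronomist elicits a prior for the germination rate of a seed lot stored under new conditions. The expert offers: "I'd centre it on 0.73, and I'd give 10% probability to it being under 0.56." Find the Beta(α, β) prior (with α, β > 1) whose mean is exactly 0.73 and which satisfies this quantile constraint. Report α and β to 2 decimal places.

α ≈ 8.64, β ≈ 3.20

With mean 0.73 fixed, write α = 0.73s, β = 0.27s where s = α+β.
Need P(θ < 0.56) = 0.1 under Beta(0.73s, 0.27s). Normal approximation: (q−m)/√(m(1−m)/s) ≈ z_{0.1} = -1.28, so s ≈ 0.73·0.27·(-1.28)²/(0.56−0.73)² = 11.2.
At s = 11.2: P(θ<0.56) ≈ 0.105. Adjusting to match 0.1 gives s ≈ 11.84.
So α = 0.73·11.84 ≈ 8.64, β = 0.27·11.84 ≈ 3.20.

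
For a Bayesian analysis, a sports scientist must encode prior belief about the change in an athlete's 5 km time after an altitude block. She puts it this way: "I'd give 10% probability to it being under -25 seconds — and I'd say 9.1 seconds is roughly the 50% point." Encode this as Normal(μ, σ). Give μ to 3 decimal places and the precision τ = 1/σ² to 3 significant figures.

μ = 9.100, τ = 0.00141

The p-quantile of Normal(μ,σ) is μ + z_p·σ, with z_{0.1} = -1.282 and z_{0.5} = 0.
Eliminate σ: μ = (z₂·x₁ − z₁·x₂)/(z₂ − z₁) = (0·-25 − (-1.282)·9.1)/1.282 = 9.100.
Then σ = (x₂ − x₁)/(z₂ − z₁) = (9.1 − -25)/1.282 = 26.608.
Precision τ = 1/σ² = 1/26.61² = 0.00141.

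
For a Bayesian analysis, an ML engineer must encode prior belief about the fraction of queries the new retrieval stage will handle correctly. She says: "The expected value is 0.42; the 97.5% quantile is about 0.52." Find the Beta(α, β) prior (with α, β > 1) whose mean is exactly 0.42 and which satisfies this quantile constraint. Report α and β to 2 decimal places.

With mean 0.42 fixed, write α = 0.42s, β = 0.58s where s = α+β.
Need P(θ < 0.52) = 0.975 under Beta(0.42s, 0.58s). Normal approximation: (q−m)/√(m(1−m)/s) ≈ z_{0.975} = 1.96, so s ≈ 0.42·0.58·(1.96)²/(0.52−0.42)² = 93.6.
At s = 93.6: P(θ<0.52) ≈ 0.974. Adjusting to match 0.975 gives s ≈ 95.18.
So α = 0.42·95.18 ≈ 39.97, β = 0.58·95.18 ≈ 55.20.

α ≈ 39.97, β ≈ 55.20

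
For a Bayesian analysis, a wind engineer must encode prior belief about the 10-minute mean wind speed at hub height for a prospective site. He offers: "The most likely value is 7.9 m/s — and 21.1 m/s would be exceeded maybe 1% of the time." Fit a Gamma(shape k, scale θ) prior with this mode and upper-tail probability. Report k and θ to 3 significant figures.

Gamma(k,θ) with k>1 has mode (k−1)θ, so θ = 7.9/(k−1).
Need P(X < 21.1) = 0.99 with θ tied to k this way. Start at k = 2, θ = 7.9: P(X<21.1) ≈ 0.746.
Too low — raise k to concentrate. Iterating converges to k ≈ 5.79.
Then θ = 7.9/(5.79−1) ≈ 1.65.

k ≈ 5.79, θ ≈ 1.65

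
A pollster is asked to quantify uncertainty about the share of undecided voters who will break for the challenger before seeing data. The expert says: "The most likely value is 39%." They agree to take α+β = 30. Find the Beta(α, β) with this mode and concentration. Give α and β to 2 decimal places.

α = 11.92, β = 18.08

For α,β > 1 the Beta mode is (α−1)/(α+β−2). With α+β = 30, the mode is (α−1)/28.
Set (α−1)/28 = 0.39 → α = 1 + 0.39·28 = 11.92.
β = 30 − α = 18.08.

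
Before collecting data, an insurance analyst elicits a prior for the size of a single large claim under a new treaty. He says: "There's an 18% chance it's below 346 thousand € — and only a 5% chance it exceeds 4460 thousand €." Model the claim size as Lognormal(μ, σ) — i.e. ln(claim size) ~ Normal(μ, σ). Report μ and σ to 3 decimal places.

μ ≈ 6.760, σ ≈ 0.999

If T ~ Lognormal(μ,σ) then ln T ~ Normal(μ,σ), so the p-quantile of ln T is μ + z_p·σ.
ln(346) = 5.846 and ln(4460) = 8.403; z_{0.18} = -0.9154, z_{0.95} = 1.645.
σ = (8.403 − 5.846)/(1.645 − (-0.9154)) = 0.999.
μ = 5.846 − (-0.9154)·0.999 = 6.760.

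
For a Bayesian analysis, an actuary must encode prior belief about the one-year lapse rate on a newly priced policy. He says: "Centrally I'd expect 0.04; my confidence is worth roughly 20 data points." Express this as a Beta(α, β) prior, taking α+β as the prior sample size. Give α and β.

α = 0.8, β = 19.2

Under the effective-sample-size interpretation, Beta(α, β) has prior mean α/(α+β) and prior sample size α+β.
So α+β = 20 and α/(α+β) = 0.04, giving α = 0.04·20 = 0.8 and β = 20 − 0.8 = 19.2.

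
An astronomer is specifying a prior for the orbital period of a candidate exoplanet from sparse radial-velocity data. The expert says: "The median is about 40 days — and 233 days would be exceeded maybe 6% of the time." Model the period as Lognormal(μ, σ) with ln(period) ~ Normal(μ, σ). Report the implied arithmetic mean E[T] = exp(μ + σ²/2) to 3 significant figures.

If T ~ Lognormal(μ,σ) then ln T ~ Normal(μ,σ), so the p-quantile of ln T is μ + z_p·σ.
ln(40) = 3.689 and ln(233) = 5.451; z_{0.5} = 0, z_{0.94} = 1.555.
σ = (5.451 − 3.689)/(1.555 − (0)) = 1.133.
μ = 3.689 − (0)·1.133 = 3.689.
E[T] = exp(μ + σ²/2) = exp(3.689 + 0.6423) = 76 days.

E[T] ≈ 76 days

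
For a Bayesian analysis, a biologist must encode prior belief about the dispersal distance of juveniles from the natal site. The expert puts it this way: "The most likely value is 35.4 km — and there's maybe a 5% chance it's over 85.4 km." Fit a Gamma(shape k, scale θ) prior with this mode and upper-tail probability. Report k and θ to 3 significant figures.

k ≈ 4.52, θ ≈ 10.1

Gamma(k,θ) with k>1 has mode (k−1)θ, so θ = 35.4/(k−1).
Need P(X < 85.4) = 0.95 with θ tied to k this way. Start at k = 2, θ = 35.4: P(X<85.4) ≈ 0.694.
Too low — raise k to concentrate. Iterating converges to k ≈ 4.52.
Then θ = 35.4/(4.52−1) ≈ 10.1.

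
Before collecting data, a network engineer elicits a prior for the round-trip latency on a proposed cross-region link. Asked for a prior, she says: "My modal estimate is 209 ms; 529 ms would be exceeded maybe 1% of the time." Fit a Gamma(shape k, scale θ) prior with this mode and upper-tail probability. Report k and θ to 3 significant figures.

k ≈ 6.43, θ ≈ 38.5

Gamma(k,θ) with k>1 has mode (k−1)θ, so θ = 209/(k−1).
Need P(X < 529) = 0.99 with θ tied to k this way. Start at k = 2, θ = 209: P(X<529) ≈ 0.719.
Too low — raise k to concentrate. Iterating converges to k ≈ 6.43.
Then θ = 209/(6.43−1) ≈ 38.5.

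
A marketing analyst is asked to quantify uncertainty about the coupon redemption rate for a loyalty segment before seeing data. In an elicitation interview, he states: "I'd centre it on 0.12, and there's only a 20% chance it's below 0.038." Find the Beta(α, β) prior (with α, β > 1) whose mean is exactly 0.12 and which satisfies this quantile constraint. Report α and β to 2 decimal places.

With mean 0.12 fixed, write α = 0.12s, β = 0.88s where s = α+β.
Need P(θ < 0.038) = 0.2 under Beta(0.12s, 0.88s). Normal approximation: (q−m)/√(m(1−m)/s) ≈ z_{0.2} = -0.842, so s ≈ 0.12·0.88·(-0.842)²/(0.038−0.12)² = 11.1.
At s = 11.1: P(θ<0.038) ≈ 0.190. Adjusting to match 0.2 gives s ≈ 10.55.
So α = 0.12·10.55 ≈ 1.27, β = 0.88·10.55 ≈ 9.28.

α ≈ 1.27, β ≈ 9.28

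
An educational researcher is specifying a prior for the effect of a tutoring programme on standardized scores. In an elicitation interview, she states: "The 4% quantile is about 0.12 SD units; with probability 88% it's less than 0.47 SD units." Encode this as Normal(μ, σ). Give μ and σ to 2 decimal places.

The p-quantile of Normal(μ,σ) is μ + z_p·σ, with z_{0.04} = -1.751 and z_{0.88} = 1.175.
Eliminate σ: μ = (z₂·x₁ − z₁·x₂)/(z₂ − z₁) = (1.175·0.12 − (-1.751)·0.47)/2.926 = 0.33.
Then σ = (x₂ − x₁)/(z₂ − z₁) = (0.47 − 0.12)/2.926 = 0.12.

μ = 0.33, σ = 0.12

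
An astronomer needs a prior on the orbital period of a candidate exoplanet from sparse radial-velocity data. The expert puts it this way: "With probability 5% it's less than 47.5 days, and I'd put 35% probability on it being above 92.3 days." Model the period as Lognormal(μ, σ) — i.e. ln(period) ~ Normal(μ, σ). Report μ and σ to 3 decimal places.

If T ~ Lognormal(μ,σ) then ln T ~ Normal(μ,σ), so the p-quantile of ln T is μ + z_p·σ.
ln(47.5) = 3.861 and ln(92.3) = 4.525; z_{0.05} = -1.645, z_{0.65} = 0.3853.
σ = (4.525 − 3.861)/(0.3853 − (-1.645)) = 0.327.
μ = 3.861 − (-1.645)·0.327 = 4.399.

μ ≈ 4.399, σ ≈ 0.327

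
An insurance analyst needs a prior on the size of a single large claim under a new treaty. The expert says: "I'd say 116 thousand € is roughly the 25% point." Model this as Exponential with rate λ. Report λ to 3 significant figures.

P(T < 116.0) = 1 − e^(−λ·116.0) = 0.25, so λ = −ln(1−0.25)/116.0 = −ln(0.75)/116.0 = 0.00248.

λ ≈ 0.00248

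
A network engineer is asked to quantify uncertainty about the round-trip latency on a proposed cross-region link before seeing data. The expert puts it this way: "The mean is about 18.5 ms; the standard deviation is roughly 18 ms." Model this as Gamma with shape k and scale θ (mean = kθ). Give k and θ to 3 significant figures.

k ≈ 1.06, θ ≈ 17.5

For Gamma(k, scale θ): mean = kθ, variance = kθ², so CV = 1/√k.
CV = SD/mean = 18/18.5 = 0.973, hence k = 1/CV² = 1.06.
Then θ = mean/k = 18.5/1.06 = 17.5.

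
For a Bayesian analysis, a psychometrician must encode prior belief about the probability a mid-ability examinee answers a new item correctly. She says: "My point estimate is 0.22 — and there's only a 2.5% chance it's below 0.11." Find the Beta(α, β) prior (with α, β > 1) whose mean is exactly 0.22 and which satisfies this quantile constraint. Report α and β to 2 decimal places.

With mean 0.22 fixed, write α = 0.22s, β = 0.78s where s = α+β.
Need P(θ < 0.11) = 0.025 under Beta(0.22s, 0.78s). Normal approximation: (q−m)/√(m(1−m)/s) ≈ z_{0.025} = -1.96, so s ≈ 0.22·0.78·(-1.96)²/(0.11−0.22)² = 54.5.
At s = 54.5: P(θ<0.11) ≈ 0.012. Adjusting to match 0.025 gives s ≈ 42.11.
So α = 0.22·42.11 ≈ 9.26, β = 0.78·42.11 ≈ 32.85.

α ≈ 9.26, β ≈ 32.85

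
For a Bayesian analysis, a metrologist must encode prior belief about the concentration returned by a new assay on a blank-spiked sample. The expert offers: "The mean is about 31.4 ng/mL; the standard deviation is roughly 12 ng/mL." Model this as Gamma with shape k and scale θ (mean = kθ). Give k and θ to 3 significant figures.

For Gamma(k, scale θ): mean = kθ, variance = kθ², so CV = 1/√k.
CV = SD/mean = 12/31.4 = 0.3822, hence k = 1/CV² = 6.85.
Then θ = mean/k = 31.4/6.85 = 4.59.

k ≈ 6.85, θ ≈ 4.59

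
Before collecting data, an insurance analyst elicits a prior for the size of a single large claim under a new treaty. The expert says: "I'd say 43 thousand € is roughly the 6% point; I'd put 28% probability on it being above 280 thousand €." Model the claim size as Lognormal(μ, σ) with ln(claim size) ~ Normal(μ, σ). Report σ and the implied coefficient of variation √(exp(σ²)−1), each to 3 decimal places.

If T ~ Lognormal(μ,σ) then ln T ~ Normal(μ,σ), so the p-quantile of ln T is μ + z_p·σ.
ln(43) = 3.761 and ln(280) = 5.635; z_{0.06} = -1.555, z_{0.72} = 0.5828.
σ = (5.635 − 3.761)/(0.5828 − (-1.555)) = 0.876.
μ = 3.761 − (-1.555)·0.876 = 5.124.
CV = √(exp(σ²)−1) = √(exp(0.7682)−1) = 1.075.

σ ≈ 0.876, CV ≈ 1.075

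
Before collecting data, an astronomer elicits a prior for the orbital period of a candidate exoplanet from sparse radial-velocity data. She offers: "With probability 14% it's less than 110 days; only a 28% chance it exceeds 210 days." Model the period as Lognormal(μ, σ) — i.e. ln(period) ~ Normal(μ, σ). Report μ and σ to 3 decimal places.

μ ≈ 5.121, σ ≈ 0.389

If T ~ Lognormal(μ,σ) then ln T ~ Normal(μ,σ), so the p-quantile of ln T is μ + z_p·σ.
ln(110) = 4.7 and ln(210) = 5.347; z_{0.14} = -1.08, z_{0.72} = 0.5828.
σ = (5.347 − 4.7)/(0.5828 − (-1.08)) = 0.389.
μ = 4.7 − (-1.08)·0.389 = 5.121.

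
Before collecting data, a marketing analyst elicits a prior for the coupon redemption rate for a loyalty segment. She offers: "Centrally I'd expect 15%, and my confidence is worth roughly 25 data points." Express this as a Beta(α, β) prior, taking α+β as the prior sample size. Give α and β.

α = 3.75, β = 21.25

Under the effective-sample-size interpretation, Beta(α, β) has prior mean α/(α+β) and prior sample size α+β.
So α+β = 25 and α/(α+β) = 0.15, giving α = 0.15·25 = 3.75 and β = 25 − 3.75 = 21.25.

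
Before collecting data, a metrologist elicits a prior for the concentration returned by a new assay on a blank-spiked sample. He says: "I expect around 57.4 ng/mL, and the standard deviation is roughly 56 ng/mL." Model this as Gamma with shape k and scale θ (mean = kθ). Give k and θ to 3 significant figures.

k ≈ 1.05, θ ≈ 54.6

For Gamma(k, scale θ): mean = kθ, variance = kθ², so CV = 1/√k.
CV = SD/mean = 56/57.4 = 0.9756, hence k = 1/CV² = 1.05.
Then θ = mean/k = 57.4/1.05 = 54.6.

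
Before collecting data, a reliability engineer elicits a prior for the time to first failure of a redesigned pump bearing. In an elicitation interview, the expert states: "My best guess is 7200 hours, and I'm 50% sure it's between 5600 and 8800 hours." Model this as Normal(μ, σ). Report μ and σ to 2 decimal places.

μ = 7200.00, σ = 2372.16

A symmetric 50% interval runs μ ± z·σ with z = 0.6745.
Half-width = 1600, so σ = 1600/0.6745 = 2372.16.
μ is the stated best guess, 7200.00.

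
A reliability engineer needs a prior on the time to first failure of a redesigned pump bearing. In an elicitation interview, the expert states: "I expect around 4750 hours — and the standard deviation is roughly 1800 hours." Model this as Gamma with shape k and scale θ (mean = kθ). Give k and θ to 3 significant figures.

k ≈ 6.96, θ ≈ 682

For Gamma(k, scale θ): mean = kθ, variance = kθ², so CV = 1/√k.
CV = SD/mean = 1800/4750 = 0.3789, hence k = 1/CV² = 6.96.
Then θ = mean/k = 4750/6.96 = 682.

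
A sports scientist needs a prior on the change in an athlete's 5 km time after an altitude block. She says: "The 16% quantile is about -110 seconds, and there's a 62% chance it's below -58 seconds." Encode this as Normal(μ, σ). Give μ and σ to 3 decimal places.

μ = -70.220, σ = 40.002

The p-quantile of Normal(μ,σ) is μ + z_p·σ, with z_{0.16} = -0.9945 and z_{0.62} = 0.3055.
Eliminate σ: μ = (z₂·x₁ − z₁·x₂)/(z₂ − z₁) = (0.3055·-110 − (-0.9945)·-58)/1.3 = -70.220.
Then σ = (x₂ − x₁)/(z₂ − z₁) = (-58 − -110)/1.3 = 40.002.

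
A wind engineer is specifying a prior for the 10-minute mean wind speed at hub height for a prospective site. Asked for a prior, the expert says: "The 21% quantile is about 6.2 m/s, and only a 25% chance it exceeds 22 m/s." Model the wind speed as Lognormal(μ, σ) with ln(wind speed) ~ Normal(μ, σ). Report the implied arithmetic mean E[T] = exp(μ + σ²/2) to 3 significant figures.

If T ~ Lognormal(μ,σ) then ln T ~ Normal(μ,σ), so the p-quantile of ln T is μ + z_p·σ.
ln(6.2) = 1.825 and ln(22) = 3.091; z_{0.21} = -0.8064, z_{0.75} = 0.6745.
σ = (3.091 − 1.825)/(0.6745 − (-0.8064)) = 0.855.
μ = 1.825 − (-0.8064)·0.855 = 2.514.
E[T] = exp(μ + σ²/2) = exp(2.514 + 0.3657) = 17.8 m/s.

E[T] ≈ 17.8 m/s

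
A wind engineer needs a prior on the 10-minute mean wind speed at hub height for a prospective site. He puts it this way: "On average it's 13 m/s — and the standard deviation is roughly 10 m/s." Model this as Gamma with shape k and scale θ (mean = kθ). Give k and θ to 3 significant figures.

For Gamma(k, scale θ): mean = kθ, variance = kθ², so CV = 1/√k.
CV = SD/mean = 10/13 = 0.7692, hence k = 1/CV² = 1.69.
Then θ = mean/k = 13/1.69 = 7.69.

k ≈ 1.69, θ ≈ 7.69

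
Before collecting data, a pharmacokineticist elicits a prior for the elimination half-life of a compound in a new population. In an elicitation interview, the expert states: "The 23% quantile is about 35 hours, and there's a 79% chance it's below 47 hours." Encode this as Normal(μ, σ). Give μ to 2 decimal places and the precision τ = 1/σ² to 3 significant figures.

The p-quantile of Normal(μ,σ) is μ + z_p·σ, with z_{0.23} = -0.7388 and z_{0.79} = 0.8064.
Eliminate σ: μ = (z₂·x₁ − z₁·x₂)/(z₂ − z₁) = (0.8064·35 − (-0.7388)·47)/1.545 = 40.74.
Then σ = (x₂ − x₁)/(z₂ − z₁) = (47 − 35)/1.545 = 7.77.
Precision τ = 1/σ² = 1/7.766² = 0.0166.

μ = 40.74, τ = 0.0166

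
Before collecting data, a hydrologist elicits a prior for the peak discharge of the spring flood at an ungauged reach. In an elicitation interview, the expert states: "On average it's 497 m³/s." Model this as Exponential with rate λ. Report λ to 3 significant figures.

λ ≈ 0.00201

Exponential mean = 1/λ, so λ = 1/497.0 = 0.00201.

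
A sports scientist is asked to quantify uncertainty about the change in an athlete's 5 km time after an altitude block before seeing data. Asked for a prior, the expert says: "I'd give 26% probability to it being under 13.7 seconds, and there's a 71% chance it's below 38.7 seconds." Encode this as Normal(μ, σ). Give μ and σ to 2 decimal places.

μ = 27.14, σ = 20.89

The p-quantile of Normal(μ,σ) is μ + z_p·σ, with z_{0.26} = -0.6433 and z_{0.71} = 0.5534.
Eliminate σ: μ = (z₂·x₁ − z₁·x₂)/(z₂ − z₁) = (0.5534·13.7 − (-0.6433)·38.7)/1.197 = 27.14.
Then σ = (x₂ − x₁)/(z₂ − z₁) = (38.7 − 13.7)/1.197 = 20.89.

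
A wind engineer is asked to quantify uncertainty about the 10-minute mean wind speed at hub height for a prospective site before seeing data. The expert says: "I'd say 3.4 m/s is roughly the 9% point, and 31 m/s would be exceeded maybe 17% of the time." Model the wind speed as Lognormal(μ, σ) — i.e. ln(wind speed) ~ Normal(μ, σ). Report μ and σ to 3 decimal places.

μ ≈ 2.515, σ ≈ 0.963

If T ~ Lognormal(μ,σ) then ln T ~ Normal(μ,σ), so the p-quantile of ln T is μ + z_p·σ.
ln(3.4) = 1.224 and ln(31) = 3.434; z_{0.09} = -1.341, z_{0.83} = 0.9542.
σ = (3.434 − 1.224)/(0.9542 − (-1.341)) = 0.963.
μ = 1.224 − (-1.341)·0.963 = 2.515.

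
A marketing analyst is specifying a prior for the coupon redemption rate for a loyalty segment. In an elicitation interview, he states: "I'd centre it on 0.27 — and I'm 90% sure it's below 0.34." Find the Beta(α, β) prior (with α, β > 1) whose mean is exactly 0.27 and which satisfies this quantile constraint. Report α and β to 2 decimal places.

α ≈ 18.44, β ≈ 49.85

With mean 0.27 fixed, write α = 0.27s, β = 0.73s where s = α+β.
Need P(θ < 0.34) = 0.9 under Beta(0.27s, 0.73s). Normal approximation: (q−m)/√(m(1−m)/s) ≈ z_{0.9} = 1.28, so s ≈ 0.27·0.73·(1.28)²/(0.34−0.27)² = 66.1.
At s = 66.1: P(θ<0.34) ≈ 0.896. Adjusting to match 0.9 gives s ≈ 68.28.
So α = 0.27·68.28 ≈ 18.44, β = 0.73·68.28 ≈ 49.85.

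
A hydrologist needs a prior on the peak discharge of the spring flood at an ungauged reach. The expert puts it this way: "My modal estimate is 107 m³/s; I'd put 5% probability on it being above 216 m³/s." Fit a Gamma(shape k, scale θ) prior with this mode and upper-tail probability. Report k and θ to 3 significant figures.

k ≈ 6.61, θ ≈ 19.1

Gamma(k,θ) with k>1 has mode (k−1)θ, so θ = 107/(k−1).
Need P(X < 216) = 0.95 with θ tied to k this way. Start at k = 2, θ = 107: P(X<216) ≈ 0.599.
Too low — raise k to concentrate. Iterating converges to k ≈ 6.61.
Then θ = 107/(6.61−1) ≈ 19.1.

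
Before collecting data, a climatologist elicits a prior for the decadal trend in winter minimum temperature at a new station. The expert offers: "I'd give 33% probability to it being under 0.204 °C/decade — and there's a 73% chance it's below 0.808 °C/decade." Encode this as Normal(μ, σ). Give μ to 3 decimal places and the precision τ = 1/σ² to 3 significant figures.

μ = 0.456, τ = 3.04

The p-quantile of Normal(μ,σ) is μ + z_p·σ, with z_{0.33} = -0.4399 and z_{0.73} = 0.6128.
Eliminate σ: μ = (z₂·x₁ − z₁·x₂)/(z₂ − z₁) = (0.6128·0.204 − (-0.4399)·0.808)/1.053 = 0.456.
Then σ = (x₂ − x₁)/(z₂ − z₁) = (0.808 − 0.204)/1.053 = 0.574.
Precision τ = 1/σ² = 1/0.5737² = 3.04.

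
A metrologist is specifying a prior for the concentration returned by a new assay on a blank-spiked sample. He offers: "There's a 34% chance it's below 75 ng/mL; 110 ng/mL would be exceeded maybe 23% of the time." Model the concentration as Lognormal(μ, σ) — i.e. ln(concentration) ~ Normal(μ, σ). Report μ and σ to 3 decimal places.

μ ≈ 4.455, σ ≈ 0.333

If T ~ Lognormal(μ,σ) then ln T ~ Normal(μ,σ), so the p-quantile of ln T is μ + z_p·σ.
ln(75) = 4.317 and ln(110) = 4.7; z_{0.34} = -0.4125, z_{0.77} = 0.7388.
σ = (4.7 − 4.317)/(0.7388 − (-0.4125)) = 0.333.
μ = 4.317 − (-0.4125)·0.333 = 4.455.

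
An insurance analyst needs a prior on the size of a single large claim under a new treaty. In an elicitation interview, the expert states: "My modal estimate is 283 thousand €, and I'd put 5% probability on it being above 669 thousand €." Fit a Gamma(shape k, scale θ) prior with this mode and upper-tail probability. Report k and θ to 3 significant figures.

Gamma(k,θ) with k>1 has mode (k−1)θ, so θ = 283/(k−1).
Need P(X < 669) = 0.95 with θ tied to k this way. Start at k = 2, θ = 283: P(X<669) ≈ 0.684.
Too low — raise k to concentrate. Iterating converges to k ≈ 4.69.
Then θ = 283/(4.69−1) ≈ 76.7.

k ≈ 4.69, θ ≈ 76.7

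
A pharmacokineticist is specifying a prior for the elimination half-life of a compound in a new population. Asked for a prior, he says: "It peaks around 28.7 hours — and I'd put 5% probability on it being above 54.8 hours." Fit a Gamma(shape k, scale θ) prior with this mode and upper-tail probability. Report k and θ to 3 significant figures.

k ≈ 7.64, θ ≈ 4.32

Gamma(k,θ) with k>1 has mode (k−1)θ, so θ = 28.7/(k−1).
Need P(X < 54.8) = 0.95 with θ tied to k this way. Start at k = 2, θ = 28.7: P(X<54.8) ≈ 0.569.
Too low — raise k to concentrate. Iterating converges to k ≈ 7.64.
Then θ = 28.7/(7.64−1) ≈ 4.32.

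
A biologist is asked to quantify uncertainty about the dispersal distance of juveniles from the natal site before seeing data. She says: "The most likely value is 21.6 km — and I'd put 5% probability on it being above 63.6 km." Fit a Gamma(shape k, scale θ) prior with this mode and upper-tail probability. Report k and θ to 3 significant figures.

k ≈ 3.28, θ ≈ 9.48

Gamma(k,θ) with k>1 has mode (k−1)θ, so θ = 21.6/(k−1).
Need P(X < 63.6) = 0.95 with θ tied to k this way. Start at k = 2, θ = 21.6: P(X<63.6) ≈ 0.792.
Too low — raise k to concentrate. Iterating converges to k ≈ 3.28.
Then θ = 21.6/(3.28−1) ≈ 9.48.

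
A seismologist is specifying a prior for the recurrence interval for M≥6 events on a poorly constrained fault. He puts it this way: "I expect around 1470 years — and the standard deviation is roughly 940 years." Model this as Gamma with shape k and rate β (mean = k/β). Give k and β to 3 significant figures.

k ≈ 2.45, β ≈ 0.00166

For Gamma(k, rate β): mean = k/β, variance = k/β², so CV = 1/√k.
CV = SD/mean = 940/1470 = 0.6395, hence k = 1/CV² = 2.45.
Then β = k/mean = 2.45/1470 = 0.00166.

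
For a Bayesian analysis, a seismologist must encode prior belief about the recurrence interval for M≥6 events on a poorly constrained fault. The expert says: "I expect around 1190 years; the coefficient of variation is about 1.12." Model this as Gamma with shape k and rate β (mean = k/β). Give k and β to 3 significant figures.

k ≈ 0.797, β ≈ 0.00067

For Gamma(k, rate β): mean = k/β, variance = k/β², so CV = 1/√k.
CV = 1.12, hence k = 1/CV² = 0.797.
Then β = k/mean = 0.797/1190 = 0.00067.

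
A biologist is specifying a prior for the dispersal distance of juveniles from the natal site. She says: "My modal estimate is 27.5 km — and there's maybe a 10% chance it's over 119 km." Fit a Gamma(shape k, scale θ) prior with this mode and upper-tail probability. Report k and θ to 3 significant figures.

Gamma(k,θ) with k>1 has mode (k−1)θ, so θ = 27.5/(k−1).
Need P(X < 119) = 0.9 with θ tied to k this way. Start at k = 2, θ = 27.5: P(X<119) ≈ 0.930.
Too high — lower k to spread out. Iterating converges to k ≈ 1.85.
Then θ = 27.5/(1.85−1) ≈ 32.5.

k ≈ 1.85, θ ≈ 32.5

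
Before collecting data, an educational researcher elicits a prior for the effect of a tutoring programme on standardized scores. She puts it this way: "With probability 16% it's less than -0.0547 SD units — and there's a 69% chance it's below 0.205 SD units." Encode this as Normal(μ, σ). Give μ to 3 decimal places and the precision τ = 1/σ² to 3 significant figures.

The p-quantile of Normal(μ,σ) is μ + z_p·σ, with z_{0.16} = -0.9945 and z_{0.69} = 0.4959.
Eliminate σ: μ = (z₂·x₁ − z₁·x₂)/(z₂ − z₁) = (0.4959·-0.0547 − (-0.9945)·0.205)/1.49 = 0.119.
Then σ = (x₂ − x₁)/(z₂ − z₁) = (0.205 − -0.0547)/1.49 = 0.174.
Precision τ = 1/σ² = 1/0.1743² = 32.9.

μ = 0.119, τ = 32.9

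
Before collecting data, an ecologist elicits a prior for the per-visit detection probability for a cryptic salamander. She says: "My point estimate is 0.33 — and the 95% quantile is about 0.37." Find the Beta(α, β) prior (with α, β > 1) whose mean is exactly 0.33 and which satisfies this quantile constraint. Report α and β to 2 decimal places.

α ≈ 126.24, β ≈ 256.30

With mean 0.33 fixed, write α = 0.33s, β = 0.67s where s = α+β.
Need P(θ < 0.37) = 0.95 under Beta(0.33s, 0.67s). Normal approximation: (q−m)/√(m(1−m)/s) ≈ z_{0.95} = 1.64, so s ≈ 0.33·0.67·(1.64)²/(0.37−0.33)² = 373.9.
At s = 373.9: P(θ<0.37) ≈ 0.948. Adjusting to match 0.95 gives s ≈ 382.53.
So α = 0.33·382.53 ≈ 126.24, β = 0.67·382.53 ≈ 256.30.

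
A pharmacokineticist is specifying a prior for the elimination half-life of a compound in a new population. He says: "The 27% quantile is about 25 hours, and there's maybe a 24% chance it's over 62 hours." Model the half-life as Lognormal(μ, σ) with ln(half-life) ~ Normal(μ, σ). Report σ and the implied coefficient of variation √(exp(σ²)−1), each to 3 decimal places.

σ ≈ 0.689, CV ≈ 0.779

If T ~ Lognormal(μ,σ) then ln T ~ Normal(μ,σ), so the p-quantile of ln T is μ + z_p·σ.
ln(25) = 3.219 and ln(62) = 4.127; z_{0.27} = -0.6128, z_{0.76} = 0.7063.
σ = (4.127 − 3.219)/(0.7063 − (-0.6128)) = 0.689.
μ = 3.219 − (-0.6128)·0.689 = 3.641.
CV = √(exp(σ²)−1) = √(exp(0.4741)−1) = 0.779.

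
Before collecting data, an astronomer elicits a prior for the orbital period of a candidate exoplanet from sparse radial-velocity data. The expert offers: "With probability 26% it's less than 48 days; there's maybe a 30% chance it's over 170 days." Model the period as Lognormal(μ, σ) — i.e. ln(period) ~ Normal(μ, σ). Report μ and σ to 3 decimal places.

If T ~ Lognormal(μ,σ) then ln T ~ Normal(μ,σ), so the p-quantile of ln T is μ + z_p·σ.
ln(48) = 3.871 and ln(170) = 5.136; z_{0.26} = -0.6433, z_{0.7} = 0.5244.
σ = (5.136 − 3.871)/(0.5244 − (-0.6433)) = 1.083.
μ = 3.871 − (-0.6433)·1.083 = 4.568.

μ ≈ 4.568, σ ≈ 1.083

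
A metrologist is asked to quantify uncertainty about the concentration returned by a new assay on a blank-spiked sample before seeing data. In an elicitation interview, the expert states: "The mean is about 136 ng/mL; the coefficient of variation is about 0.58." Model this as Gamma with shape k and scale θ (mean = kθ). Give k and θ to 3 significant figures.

k ≈ 2.97, θ ≈ 45.8

For Gamma(k, scale θ): mean = kθ, variance = kθ², so CV = 1/√k.
CV = 0.58, hence k = 1/CV² = 2.97.
Then θ = mean/k = 136/2.97 = 45.8.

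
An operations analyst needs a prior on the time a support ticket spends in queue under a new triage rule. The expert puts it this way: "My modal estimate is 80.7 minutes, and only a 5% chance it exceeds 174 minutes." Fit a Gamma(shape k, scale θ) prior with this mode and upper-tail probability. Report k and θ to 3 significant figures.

k ≈ 5.67, θ ≈ 17.3

Gamma(k,θ) with k>1 has mode (k−1)θ, so θ = 80.7/(k−1).
Need P(X < 174) = 0.95 with θ tied to k this way. Start at k = 2, θ = 80.7: P(X<174) ≈ 0.635.
Too low — raise k to concentrate. Iterating converges to k ≈ 5.67.
Then θ = 80.7/(5.67−1) ≈ 17.3.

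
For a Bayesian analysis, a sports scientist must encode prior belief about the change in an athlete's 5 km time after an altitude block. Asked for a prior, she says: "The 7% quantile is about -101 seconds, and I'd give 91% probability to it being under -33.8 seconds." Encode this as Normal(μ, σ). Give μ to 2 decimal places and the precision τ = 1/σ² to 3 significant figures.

The p-quantile of Normal(μ,σ) is μ + z_p·σ, with z_{0.07} = -1.476 and z_{0.91} = 1.341.
Eliminate σ: μ = (z₂·x₁ − z₁·x₂)/(z₂ − z₁) = (1.341·-101 − (-1.476)·-33.8)/2.817 = -65.79.
Then σ = (x₂ − x₁)/(z₂ − z₁) = (-33.8 − -101)/2.817 = 23.86.
Precision τ = 1/σ² = 1/23.86² = 0.00176.

μ = -65.79, τ = 0.00176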